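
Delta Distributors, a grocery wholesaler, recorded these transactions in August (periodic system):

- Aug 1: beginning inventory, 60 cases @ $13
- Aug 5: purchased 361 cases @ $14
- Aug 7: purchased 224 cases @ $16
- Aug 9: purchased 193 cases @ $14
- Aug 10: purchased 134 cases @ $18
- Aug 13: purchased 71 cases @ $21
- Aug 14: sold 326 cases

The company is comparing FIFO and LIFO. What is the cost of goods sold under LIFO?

COGS = $5,597

FIFO COGS: 60 @ $13 + 266 @ $14 = $4,504
LIFO COGS: 71 @ $21 + 134 @ $18 + 121 @ $14 = $5,597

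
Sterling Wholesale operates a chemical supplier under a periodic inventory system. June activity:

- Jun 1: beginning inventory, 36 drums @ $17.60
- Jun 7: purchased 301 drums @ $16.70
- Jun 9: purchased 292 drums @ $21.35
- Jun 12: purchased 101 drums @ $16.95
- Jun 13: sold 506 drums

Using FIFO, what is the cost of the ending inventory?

Jun 13, 506 sold [FIFO — oldest first]: 36 @ $17.60 + 301 @ $16.70 + 169 @ $21.35 = $9,268.45
Ending inventory: 123 @ $21.35 + 101 @ $16.95 = $4,338.00

Ending inventory = $4,338.00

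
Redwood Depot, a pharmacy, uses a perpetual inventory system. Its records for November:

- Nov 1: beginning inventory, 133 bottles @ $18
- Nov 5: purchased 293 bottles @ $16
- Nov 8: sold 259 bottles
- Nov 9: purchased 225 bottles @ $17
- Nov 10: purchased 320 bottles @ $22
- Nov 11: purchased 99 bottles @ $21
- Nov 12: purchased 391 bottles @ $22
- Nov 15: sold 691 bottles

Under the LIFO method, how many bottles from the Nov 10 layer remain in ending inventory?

Nov 8, 259 sold [LIFO — newest first]: 259 @ $16 = $4,144
Nov 15, 691 sold [LIFO — newest first]: 391 @ $22 + 99 @ $21 + 201 @ $22 = $15,103
Total COGS = $4,144 + $15,103 = $19,247
Ending inventory: 133 @ $18 + 34 @ $16 + 225 @ $17 + 119 @ $22 = $9,381
Check: goods available $28,628 = COGS $19,247 + ending $9,381

119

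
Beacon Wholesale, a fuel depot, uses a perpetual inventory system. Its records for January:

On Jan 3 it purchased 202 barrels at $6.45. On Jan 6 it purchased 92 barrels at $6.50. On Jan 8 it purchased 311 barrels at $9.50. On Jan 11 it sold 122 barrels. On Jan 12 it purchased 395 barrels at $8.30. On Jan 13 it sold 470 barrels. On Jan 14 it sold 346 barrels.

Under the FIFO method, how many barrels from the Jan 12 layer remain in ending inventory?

62

Jan 11, 122 sold [FIFO — oldest first]: 122 @ $6.45 = $786.90
Jan 13, 470 sold [FIFO — oldest first]: 80 @ $6.45 + 92 @ $6.50 + 298 @ $9.50 = $3,945.00
Jan 14, 346 sold [FIFO — oldest first]: 13 @ $9.50 + 333 @ $8.30 = $2,887.40
Total COGS = $786.90 + $3,945.00 + $2,887.40 = $7,619.30
Ending inventory: 62 @ $8.30 = $514.60
Check: goods available $8,133.90 = COGS $7,619.30 + ending $514.60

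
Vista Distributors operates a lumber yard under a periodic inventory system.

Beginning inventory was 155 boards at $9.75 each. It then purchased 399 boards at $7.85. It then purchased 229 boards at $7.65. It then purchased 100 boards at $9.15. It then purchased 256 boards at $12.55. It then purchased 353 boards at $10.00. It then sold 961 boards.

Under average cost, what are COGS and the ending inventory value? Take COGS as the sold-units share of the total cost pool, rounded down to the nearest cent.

Sale 1, sell 961: 961/1492 × $14,053.05 → $9,051.59
Ending inventory (cost pool remaining) = $5,001.46
Check: goods available $14,053.05 = COGS $9,051.59 + ending $5,001.46

COGS = $9,051.59; ending inventory = $5,001.46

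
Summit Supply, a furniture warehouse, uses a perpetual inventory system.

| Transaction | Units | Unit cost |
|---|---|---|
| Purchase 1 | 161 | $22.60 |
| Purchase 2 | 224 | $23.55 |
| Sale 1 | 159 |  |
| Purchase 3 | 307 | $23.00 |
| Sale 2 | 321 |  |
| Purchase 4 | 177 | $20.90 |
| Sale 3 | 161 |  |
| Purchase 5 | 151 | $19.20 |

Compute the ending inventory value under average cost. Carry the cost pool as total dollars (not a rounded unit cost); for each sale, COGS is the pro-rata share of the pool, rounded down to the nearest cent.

Ending inventory = $7,933.40

After Purchase 1: 161 on hand, pool $3,638.60 (≈ $22.6000 each)
After Purchase 2: 385 on hand, pool $8,913.80 (≈ $23.1527 each)
Sale 1, sell 159: 159/385 × $8,913.80 → $3,681.28
After Purchase 3: 533 on hand, pool $12,293.52 (≈ $23.0648 each)
Sale 2, sell 321: 321/533 × $12,293.52 → $7,403.78
After Purchase 4: 389 on hand, pool $8,589.04 (≈ $22.0798 each)
Sale 3, sell 161: 161/389 × $8,589.04 → $3,554.84
After Purchase 5: 379 on hand, pool $7,933.40 (≈ $20.9325 each)
Total COGS = $3,681.28 + $7,403.78 + $3,554.84 = $14,639.90
Ending inventory (cost pool remaining) = $7,933.40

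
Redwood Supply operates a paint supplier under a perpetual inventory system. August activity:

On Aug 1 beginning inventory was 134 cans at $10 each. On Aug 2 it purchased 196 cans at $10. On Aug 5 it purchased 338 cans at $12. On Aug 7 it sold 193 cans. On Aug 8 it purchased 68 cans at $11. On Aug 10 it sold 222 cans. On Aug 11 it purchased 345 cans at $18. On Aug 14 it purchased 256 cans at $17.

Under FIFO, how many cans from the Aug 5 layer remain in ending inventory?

253

Aug 7, 193 sold [FIFO — oldest first]: 134 @ $10 + 59 @ $10 = $1,930
Aug 10, 222 sold [FIFO — oldest first]: 137 @ $10 + 85 @ $12 = $2,390
Total COGS = $1,930 + $2,390 = $4,320
Ending inventory: 253 @ $12 + 68 @ $11 + 345 @ $18 + 256 @ $17 = $14,346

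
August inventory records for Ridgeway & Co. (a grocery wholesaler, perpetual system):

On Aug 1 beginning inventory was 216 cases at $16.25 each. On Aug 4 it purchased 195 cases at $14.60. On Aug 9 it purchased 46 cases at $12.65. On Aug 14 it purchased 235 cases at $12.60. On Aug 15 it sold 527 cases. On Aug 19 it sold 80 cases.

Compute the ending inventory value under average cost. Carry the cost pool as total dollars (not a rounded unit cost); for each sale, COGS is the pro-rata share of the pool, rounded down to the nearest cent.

After Aug 1: 216 on hand, pool $3,510.00 (≈ $16.2500 each)
After Aug 4: 411 on hand, pool $6,357.00 (≈ $15.4672 each)
After Aug 9: 457 on hand, pool $6,938.90 (≈ $15.1836 each)
After Aug 14: 692 on hand, pool $9,899.90 (≈ $14.3062 each)
Aug 15, sell 527: 527/692 × $9,899.90 → $7,539.37
Aug 19, sell 80: 80/165 × $2,360.53 → $1,144.49
Total COGS = $7,539.37 + $1,144.49 = $8,683.86
Ending inventory (cost pool remaining) = $1,216.04
Check: goods available $9,899.90 = COGS $8,683.86 + ending $1,216.04

Ending inventory = $1,216.04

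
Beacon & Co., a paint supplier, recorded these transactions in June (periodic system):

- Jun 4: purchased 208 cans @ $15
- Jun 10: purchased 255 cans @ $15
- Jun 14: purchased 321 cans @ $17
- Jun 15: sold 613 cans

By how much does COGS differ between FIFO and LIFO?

$342

FIFO COGS: 208 @ $15 + 255 @ $15 + 150 @ $17 = $9,495
LIFO COGS: 321 @ $17 + 255 @ $15 + 37 @ $15 = $9,837
Difference = |$9,495 − $9,837| = $342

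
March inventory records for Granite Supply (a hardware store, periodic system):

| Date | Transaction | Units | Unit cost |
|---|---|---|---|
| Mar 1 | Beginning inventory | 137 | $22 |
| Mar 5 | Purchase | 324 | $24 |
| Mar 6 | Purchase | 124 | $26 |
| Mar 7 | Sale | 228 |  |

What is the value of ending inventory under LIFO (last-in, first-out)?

Ending inventory = $8,294

Mar 7, 228 sold [LIFO — newest first]: 124 @ $26 + 104 @ $24 = $5,720
Ending inventory: 137 @ $22 + 220 @ $24 = $8,294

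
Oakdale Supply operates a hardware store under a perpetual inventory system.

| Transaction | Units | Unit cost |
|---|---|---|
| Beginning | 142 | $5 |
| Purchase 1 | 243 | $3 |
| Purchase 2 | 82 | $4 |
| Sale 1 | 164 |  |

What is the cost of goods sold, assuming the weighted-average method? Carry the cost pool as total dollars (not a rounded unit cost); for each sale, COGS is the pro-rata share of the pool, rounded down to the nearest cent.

COGS = $620.53

After Beginning: 142 on hand, pool $710.00 (≈ $5.0000 each)
After Purchase 1: 385 on hand, pool $1,439.00 (≈ $3.7377 each)
After Purchase 2: 467 on hand, pool $1,767.00 (≈ $3.7837 each)
Sale 1, sell 164: 164/467 × $1,767.00 → $620.53
Ending inventory (cost pool remaining) = $1,146.47
Check: goods available $1,767.00 = COGS $620.53 + ending $1,146.47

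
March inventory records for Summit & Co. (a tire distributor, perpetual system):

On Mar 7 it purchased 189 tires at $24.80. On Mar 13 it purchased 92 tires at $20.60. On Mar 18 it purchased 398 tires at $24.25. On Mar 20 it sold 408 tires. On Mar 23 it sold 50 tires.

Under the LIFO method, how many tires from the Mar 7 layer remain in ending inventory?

189

Mar 20, 408 sold [LIFO — newest first]: 398 @ $24.25 + 10 @ $20.60 = $9,857.50
Mar 23, 50 sold [LIFO — newest first]: 50 @ $20.60 = $1,030.00
Total COGS = $9,857.50 + $1,030.00 = $10,887.50
Ending inventory: 189 @ $24.80 + 32 @ $20.60 = $5,346.40
Check: goods available $16,233.90 = COGS $10,887.50 + ending $5,346.40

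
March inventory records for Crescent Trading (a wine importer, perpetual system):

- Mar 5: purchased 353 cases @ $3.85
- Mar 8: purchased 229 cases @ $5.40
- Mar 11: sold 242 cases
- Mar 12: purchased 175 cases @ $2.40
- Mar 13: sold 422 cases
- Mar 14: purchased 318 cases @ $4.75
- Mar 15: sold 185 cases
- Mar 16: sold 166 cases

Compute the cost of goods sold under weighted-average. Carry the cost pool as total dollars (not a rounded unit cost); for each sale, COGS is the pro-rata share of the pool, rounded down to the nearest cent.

COGS = $4,254.58

After Mar 5: 353 on hand, pool $1,359.05 (≈ $3.8500 each)
After Mar 8: 582 on hand, pool $2,595.65 (≈ $4.4599 each)
Mar 11, sell 242: 242/582 × $2,595.65 → $1,079.29
After Mar 12: 515 on hand, pool $1,936.36 (≈ $3.7599 each)
Mar 13, sell 422: 422/515 × $1,936.36 → $1,586.68
After Mar 14: 411 on hand, pool $1,860.18 (≈ $4.5260 each)
Mar 15, sell 185: 185/411 × $1,860.18 → $837.30
Mar 16, sell 166: 166/226 × $1,022.88 → $751.31
Total COGS = $1,079.29 + $1,586.68 + $837.30 + $751.31 = $4,254.58
Ending inventory (cost pool remaining) = $271.57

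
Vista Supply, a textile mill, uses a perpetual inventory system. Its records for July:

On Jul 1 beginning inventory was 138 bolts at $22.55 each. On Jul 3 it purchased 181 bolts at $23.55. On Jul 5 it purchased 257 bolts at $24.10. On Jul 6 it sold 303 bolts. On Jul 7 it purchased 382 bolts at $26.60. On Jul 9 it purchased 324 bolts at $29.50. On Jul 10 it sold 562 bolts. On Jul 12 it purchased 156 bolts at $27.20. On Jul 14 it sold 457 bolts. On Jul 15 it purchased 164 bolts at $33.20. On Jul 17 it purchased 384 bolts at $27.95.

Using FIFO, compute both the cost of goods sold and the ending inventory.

Jul 6, 303 sold [FIFO — oldest first]: 138 @ $22.55 + 165 @ $23.55 = $6,997.65
Jul 10, 562 sold [FIFO — oldest first]: 16 @ $23.55 + 257 @ $24.10 + 289 @ $26.60 = $14,257.90
Jul 14, 457 sold [FIFO — oldest first]: 93 @ $26.60 + 324 @ $29.50 + 40 @ $27.20 = $13,119.80
Total COGS = $6,997.65 + $14,257.90 + $13,119.80 = $34,375.35
Ending inventory: 116 @ $27.20 + 164 @ $33.20 + 384 @ $27.95 = $19,332.80

COGS = $34,375.35; ending inventory = $19,332.80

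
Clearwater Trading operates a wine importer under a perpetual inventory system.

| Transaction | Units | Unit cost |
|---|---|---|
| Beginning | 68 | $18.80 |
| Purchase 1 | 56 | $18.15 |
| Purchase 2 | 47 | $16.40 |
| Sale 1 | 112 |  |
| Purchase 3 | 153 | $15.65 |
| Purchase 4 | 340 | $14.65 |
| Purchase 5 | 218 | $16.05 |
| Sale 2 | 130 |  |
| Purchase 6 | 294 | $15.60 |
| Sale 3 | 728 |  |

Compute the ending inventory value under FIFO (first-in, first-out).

Sale 1 (112) [FIFO — oldest first]: 68 @ $18.80 + 44 @ $18.15 = $2,077.00
Sale 2 (130) [FIFO — oldest first]: 12 @ $18.15 + 47 @ $16.40 + 71 @ $15.65 = $2,099.75
Sale 3 (728) [FIFO — oldest first]: 82 @ $15.65 + 340 @ $14.65 + 218 @ $16.05 + 88 @ $15.60 = $11,136.00
Total COGS = $2,077.00 + $2,099.75 + $11,136.00 = $15,312.75
Ending inventory: 206 @ $15.60 = $3,213.60
Check: goods available $18,526.35 = COGS $15,312.75 + ending $3,213.60

Ending inventory = $3,213.60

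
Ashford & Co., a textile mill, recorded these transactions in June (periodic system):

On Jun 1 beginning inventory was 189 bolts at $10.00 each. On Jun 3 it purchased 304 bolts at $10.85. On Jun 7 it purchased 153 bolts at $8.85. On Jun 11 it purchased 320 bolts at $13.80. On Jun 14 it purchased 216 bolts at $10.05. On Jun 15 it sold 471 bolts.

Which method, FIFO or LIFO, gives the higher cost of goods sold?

LIFO

FIFO COGS: 189 @ $10.00 + 282 @ $10.85 = $4,949.70
LIFO COGS: 216 @ $10.05 + 255 @ $13.80 = $5,689.80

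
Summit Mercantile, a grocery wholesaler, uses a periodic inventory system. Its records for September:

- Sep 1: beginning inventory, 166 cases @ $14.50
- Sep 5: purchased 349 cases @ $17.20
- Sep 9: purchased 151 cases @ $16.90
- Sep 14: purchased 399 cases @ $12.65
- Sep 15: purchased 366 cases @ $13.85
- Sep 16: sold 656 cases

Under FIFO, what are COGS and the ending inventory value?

Sep 16, 656 sold [FIFO — oldest first]: 166 @ $14.50 + 349 @ $17.20 + 141 @ $16.90 = $10,792.70
Ending inventory: 10 @ $16.90 + 399 @ $12.65 + 366 @ $13.85 = $10,285.45
Check: goods available $21,078.15 = COGS $10,792.70 + ending $10,285.45

COGS = $10,792.70; ending inventory = $10,285.45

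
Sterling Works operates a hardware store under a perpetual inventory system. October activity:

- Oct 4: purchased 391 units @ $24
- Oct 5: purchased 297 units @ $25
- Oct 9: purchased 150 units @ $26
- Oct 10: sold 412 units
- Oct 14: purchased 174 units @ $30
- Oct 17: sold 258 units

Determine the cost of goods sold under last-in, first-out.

Oct 10, 412 sold [LIFO — newest first]: 150 @ $26 + 262 @ $25 = $10,450
Oct 17, 258 sold [LIFO — newest first]: 174 @ $30 + 35 @ $25 + 49 @ $24 = $7,271
Total COGS = $10,450 + $7,271 = $17,721
Ending inventory: 342 @ $24 = $8,208

COGS = $17,721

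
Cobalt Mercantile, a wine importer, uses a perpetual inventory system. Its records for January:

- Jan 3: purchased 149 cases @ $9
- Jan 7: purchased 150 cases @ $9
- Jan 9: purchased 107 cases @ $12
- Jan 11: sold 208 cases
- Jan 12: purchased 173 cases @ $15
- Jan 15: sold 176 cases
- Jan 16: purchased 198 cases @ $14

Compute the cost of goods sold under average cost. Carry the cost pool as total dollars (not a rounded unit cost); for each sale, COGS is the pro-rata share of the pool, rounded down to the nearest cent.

COGS = $4,187.13

After Jan 3: 149 on hand, pool $1,341.00 (≈ $9.0000 each)
After Jan 7: 299 on hand, pool $2,691.00 (≈ $9.0000 each)
After Jan 9: 406 on hand, pool $3,975.00 (≈ $9.7906 each)
Jan 11, sell 208: 208/406 × $3,975.00 → $2,036.45
After Jan 12: 371 on hand, pool $4,533.55 (≈ $12.2198 each)
Jan 15, sell 176: 176/371 × $4,533.55 → $2,150.68
After Jan 16: 393 on hand, pool $5,154.87 (≈ $13.1167 each)
Total COGS = $2,036.45 + $2,150.68 = $4,187.13
Ending inventory (cost pool remaining) = $5,154.87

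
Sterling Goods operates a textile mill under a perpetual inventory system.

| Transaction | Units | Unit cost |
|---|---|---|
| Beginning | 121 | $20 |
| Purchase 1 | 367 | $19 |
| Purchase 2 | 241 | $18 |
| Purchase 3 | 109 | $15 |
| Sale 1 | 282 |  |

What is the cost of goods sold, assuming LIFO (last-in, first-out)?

COGS = $4,749

Sale 1 (282) [LIFO — newest first]: 109 @ $15 + 173 @ $18 = $4,749
Ending inventory: 121 @ $20 + 367 @ $19 + 68 @ $18 = $10,617
Check: goods available $15,366 = COGS $4,749 + ending $10,617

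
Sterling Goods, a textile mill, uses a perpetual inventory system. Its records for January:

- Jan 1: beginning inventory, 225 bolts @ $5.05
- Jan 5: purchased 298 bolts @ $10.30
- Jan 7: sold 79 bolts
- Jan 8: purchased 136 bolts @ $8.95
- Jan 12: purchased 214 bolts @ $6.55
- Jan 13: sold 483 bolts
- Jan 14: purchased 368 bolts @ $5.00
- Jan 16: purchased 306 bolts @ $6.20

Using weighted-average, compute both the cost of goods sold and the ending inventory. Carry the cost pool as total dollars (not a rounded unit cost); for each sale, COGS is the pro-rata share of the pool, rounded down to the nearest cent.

COGS = $4,400.28; ending inventory = $6,161.47

After Jan 1: 225 on hand, pool $1,136.25 (≈ $5.0500 each)
After Jan 5: 523 on hand, pool $4,205.65 (≈ $8.0414 each)
Jan 7, sell 79: 79/523 × $4,205.65 → $635.27
After Jan 8: 580 on hand, pool $4,787.58 (≈ $8.2544 each)
After Jan 12: 794 on hand, pool $6,189.28 (≈ $7.7951 each)
Jan 13, sell 483: 483/794 × $6,189.28 → $3,765.01
After Jan 14: 679 on hand, pool $4,264.27 (≈ $6.2802 each)
After Jan 16: 985 on hand, pool $6,161.47 (≈ $6.2553 each)
Total COGS = $635.27 + $3,765.01 = $4,400.28
Ending inventory (cost pool remaining) = $6,161.47
Check: goods available $10,561.75 = COGS $4,400.28 + ending $6,161.47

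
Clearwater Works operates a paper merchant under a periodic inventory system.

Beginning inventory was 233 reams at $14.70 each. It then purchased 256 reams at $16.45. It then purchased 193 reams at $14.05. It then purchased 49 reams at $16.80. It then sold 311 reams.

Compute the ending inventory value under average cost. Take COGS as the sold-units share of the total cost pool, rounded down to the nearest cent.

Ending inventory = $6,418.45

Sale 1, sell 311: 311/731 × $11,171.15 → $4,752.70
Ending inventory (cost pool remaining) = $6,418.45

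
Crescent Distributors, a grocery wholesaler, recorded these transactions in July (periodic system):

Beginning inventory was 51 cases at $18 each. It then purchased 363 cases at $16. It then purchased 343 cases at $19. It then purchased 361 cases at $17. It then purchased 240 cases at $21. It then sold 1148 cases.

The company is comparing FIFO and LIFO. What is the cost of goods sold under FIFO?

FIFO COGS: 51 @ $18 + 363 @ $16 + 343 @ $19 + 361 @ $17 + 30 @ $21 = $20,010
LIFO COGS: 240 @ $21 + 361 @ $17 + 343 @ $19 + 204 @ $16 = $20,958

COGS = $20,010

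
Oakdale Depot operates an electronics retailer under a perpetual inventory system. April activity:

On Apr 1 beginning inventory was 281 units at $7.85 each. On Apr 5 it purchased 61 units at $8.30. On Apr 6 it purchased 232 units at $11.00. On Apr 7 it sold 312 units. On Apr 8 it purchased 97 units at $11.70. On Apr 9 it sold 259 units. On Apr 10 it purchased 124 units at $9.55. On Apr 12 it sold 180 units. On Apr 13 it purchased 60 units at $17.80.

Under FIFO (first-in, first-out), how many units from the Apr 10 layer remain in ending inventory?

Apr 7, 312 sold [FIFO — oldest first]: 281 @ $7.85 + 31 @ $8.30 = $2,463.15
Apr 9, 259 sold [FIFO — oldest first]: 30 @ $8.30 + 229 @ $11.00 = $2,768.00
Apr 12, 180 sold [FIFO — oldest first]: 3 @ $11.00 + 97 @ $11.70 + 80 @ $9.55 = $1,931.90
Total COGS = $2,463.15 + $2,768.00 + $1,931.90 = $7,163.05
Ending inventory: 44 @ $9.55 + 60 @ $17.80 = $1,488.20
Check: goods available $8,651.25 = COGS $7,163.05 + ending $1,488.20

44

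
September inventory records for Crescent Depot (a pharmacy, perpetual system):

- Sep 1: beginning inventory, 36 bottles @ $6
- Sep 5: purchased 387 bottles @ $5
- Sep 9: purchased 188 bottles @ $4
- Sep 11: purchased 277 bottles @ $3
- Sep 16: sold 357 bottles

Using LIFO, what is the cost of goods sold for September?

COGS = $1,151

Sep 16, 357 sold [LIFO — newest first]: 277 @ $3 + 80 @ $4 = $1,151
Ending inventory: 36 @ $6 + 387 @ $5 + 108 @ $4 = $2,583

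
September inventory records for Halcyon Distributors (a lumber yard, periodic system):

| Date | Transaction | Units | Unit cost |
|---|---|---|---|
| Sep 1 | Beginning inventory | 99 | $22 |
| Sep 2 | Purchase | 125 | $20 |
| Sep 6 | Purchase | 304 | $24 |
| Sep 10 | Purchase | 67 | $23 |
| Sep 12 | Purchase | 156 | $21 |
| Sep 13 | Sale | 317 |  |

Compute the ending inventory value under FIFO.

Sep 13, 317 sold [FIFO — oldest first]: 99 @ $22 + 125 @ $20 + 93 @ $24 = $6,910
Ending inventory: 211 @ $24 + 67 @ $23 + 156 @ $21 = $9,881

Ending inventory = $9,881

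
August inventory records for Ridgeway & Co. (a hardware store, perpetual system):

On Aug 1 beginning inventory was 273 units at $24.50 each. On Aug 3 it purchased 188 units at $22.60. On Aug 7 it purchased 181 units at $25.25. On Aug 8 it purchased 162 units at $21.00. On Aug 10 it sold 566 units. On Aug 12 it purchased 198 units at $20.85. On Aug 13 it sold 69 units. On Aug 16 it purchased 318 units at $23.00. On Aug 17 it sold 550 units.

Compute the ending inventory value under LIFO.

Ending inventory = $3,307.50

Aug 10, 566 sold [LIFO — newest first]: 162 @ $21.00 + 181 @ $25.25 + 188 @ $22.60 + 35 @ $24.50 = $13,078.55
Aug 13, 69 sold [LIFO — newest first]: 69 @ $20.85 = $1,438.65
Aug 17, 550 sold [LIFO — newest first]: 318 @ $23.00 + 129 @ $20.85 + 103 @ $24.50 = $12,527.15
Total COGS = $13,078.55 + $1,438.65 + $12,527.15 = $27,044.35
Ending inventory: 135 @ $24.50 = $3,307.50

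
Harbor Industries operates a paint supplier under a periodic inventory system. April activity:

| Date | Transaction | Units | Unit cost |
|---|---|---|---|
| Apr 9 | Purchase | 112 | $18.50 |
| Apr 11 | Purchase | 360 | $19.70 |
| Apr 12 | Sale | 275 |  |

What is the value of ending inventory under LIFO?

Apr 12, 275 sold [LIFO — newest first]: 275 @ $19.70 = $5,417.50
Ending inventory: 112 @ $18.50 + 85 @ $19.70 = $3,746.50
Check: goods available $9,164.00 = COGS $5,417.50 + ending $3,746.50

Ending inventory = $3,746.50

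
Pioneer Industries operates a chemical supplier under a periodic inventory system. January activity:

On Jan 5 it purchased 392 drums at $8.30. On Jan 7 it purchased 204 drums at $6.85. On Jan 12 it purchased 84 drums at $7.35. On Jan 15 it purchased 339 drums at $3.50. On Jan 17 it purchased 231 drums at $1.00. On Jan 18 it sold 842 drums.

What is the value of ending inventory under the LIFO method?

Jan 18, 842 sold [LIFO — newest first]: 231 @ $1.00 + 339 @ $3.50 + 84 @ $7.35 + 188 @ $6.85 = $3,322.70
Ending inventory: 392 @ $8.30 + 16 @ $6.85 = $3,363.20
Check: goods available $6,685.90 = COGS $3,322.70 + ending $3,363.20

Ending inventory = $3,363.20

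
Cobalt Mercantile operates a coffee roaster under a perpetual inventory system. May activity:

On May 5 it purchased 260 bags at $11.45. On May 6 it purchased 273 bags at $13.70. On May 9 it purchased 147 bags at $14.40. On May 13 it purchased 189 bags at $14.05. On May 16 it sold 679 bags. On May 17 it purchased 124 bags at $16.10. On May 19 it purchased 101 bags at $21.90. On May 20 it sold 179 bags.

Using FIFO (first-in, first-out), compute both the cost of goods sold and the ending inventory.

COGS = $11,334.80; ending inventory = $4,362.85

May 16, 679 sold [FIFO — oldest first]: 260 @ $11.45 + 273 @ $13.70 + 146 @ $14.40 = $8,819.50
May 20, 179 sold [FIFO — oldest first]: 1 @ $14.40 + 178 @ $14.05 = $2,515.30
Total COGS = $8,819.50 + $2,515.30 = $11,334.80
Ending inventory: 11 @ $14.05 + 124 @ $16.10 + 101 @ $21.90 = $4,362.85
Check: goods available $15,697.65 = COGS $11,334.80 + ending $4,362.85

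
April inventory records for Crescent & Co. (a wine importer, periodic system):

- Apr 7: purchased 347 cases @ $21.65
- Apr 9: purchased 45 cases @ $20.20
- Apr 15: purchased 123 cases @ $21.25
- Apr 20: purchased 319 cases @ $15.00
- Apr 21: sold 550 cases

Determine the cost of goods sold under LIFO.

COGS = $9,671.70

Apr 21, 550 sold [LIFO — newest first]: 319 @ $15.00 + 123 @ $21.25 + 45 @ $20.20 + 63 @ $21.65 = $9,671.70
Ending inventory: 284 @ $21.65 = $6,148.60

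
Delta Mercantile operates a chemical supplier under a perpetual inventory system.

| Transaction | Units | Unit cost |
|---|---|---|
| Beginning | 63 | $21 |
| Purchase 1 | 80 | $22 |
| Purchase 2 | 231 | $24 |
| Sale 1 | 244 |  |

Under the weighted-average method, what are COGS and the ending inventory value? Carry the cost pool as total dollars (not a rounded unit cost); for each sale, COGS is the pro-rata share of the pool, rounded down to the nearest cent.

COGS = $5,628.31; ending inventory = $2,998.69

After Beginning: 63 on hand, pool $1,323.00 (≈ $21.0000 each)
After Purchase 1: 143 on hand, pool $3,083.00 (≈ $21.5594 each)
After Purchase 2: 374 on hand, pool $8,627.00 (≈ $23.0668 each)
Sale 1, sell 244: 244/374 × $8,627.00 → $5,628.31
Ending inventory (cost pool remaining) = $2,998.69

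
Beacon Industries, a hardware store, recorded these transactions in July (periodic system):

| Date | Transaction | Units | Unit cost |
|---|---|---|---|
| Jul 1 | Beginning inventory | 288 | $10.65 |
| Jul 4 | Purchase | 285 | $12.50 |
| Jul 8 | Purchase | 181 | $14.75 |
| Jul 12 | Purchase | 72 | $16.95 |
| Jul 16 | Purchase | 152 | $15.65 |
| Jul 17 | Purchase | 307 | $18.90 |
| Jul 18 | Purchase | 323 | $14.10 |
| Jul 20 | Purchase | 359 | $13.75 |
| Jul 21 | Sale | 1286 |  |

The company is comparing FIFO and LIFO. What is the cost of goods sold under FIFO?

FIFO COGS: 288 @ $10.65 + 285 @ $12.50 + 181 @ $14.75 + 72 @ $16.95 + 152 @ $15.65 + 307 @ $18.90 + 1 @ $14.10 = $18,715.05
LIFO COGS: 359 @ $13.75 + 323 @ $14.10 + 307 @ $18.90 + 152 @ $15.65 + 72 @ $16.95 + 73 @ $14.75 = $19,968.80

COGS = $18,715.05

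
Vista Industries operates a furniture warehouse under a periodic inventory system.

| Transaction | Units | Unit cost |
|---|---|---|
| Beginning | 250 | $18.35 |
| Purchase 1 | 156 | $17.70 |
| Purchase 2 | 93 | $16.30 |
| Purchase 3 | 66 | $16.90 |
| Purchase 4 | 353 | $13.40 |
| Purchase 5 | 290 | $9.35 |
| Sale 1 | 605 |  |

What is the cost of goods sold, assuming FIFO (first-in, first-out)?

Sale 1 (605) [FIFO — oldest first]: 250 @ $18.35 + 156 @ $17.70 + 93 @ $16.30 + 66 @ $16.90 + 40 @ $13.40 = $10,516.00
Ending inventory: 313 @ $13.40 + 290 @ $9.35 = $6,905.70
Check: goods available $17,421.70 = COGS $10,516.00 + ending $6,905.70

COGS = $10,516.00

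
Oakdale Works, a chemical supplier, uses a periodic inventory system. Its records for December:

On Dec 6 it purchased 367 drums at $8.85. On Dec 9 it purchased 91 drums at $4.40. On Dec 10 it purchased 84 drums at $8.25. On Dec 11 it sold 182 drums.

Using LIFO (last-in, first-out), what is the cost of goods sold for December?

COGS = $1,155.35

Dec 11, 182 sold [LIFO — newest first]: 84 @ $8.25 + 91 @ $4.40 + 7 @ $8.85 = $1,155.35
Ending inventory: 360 @ $8.85 = $3,186.00
Check: goods available $4,341.35 = COGS $1,155.35 + ending $3,186.00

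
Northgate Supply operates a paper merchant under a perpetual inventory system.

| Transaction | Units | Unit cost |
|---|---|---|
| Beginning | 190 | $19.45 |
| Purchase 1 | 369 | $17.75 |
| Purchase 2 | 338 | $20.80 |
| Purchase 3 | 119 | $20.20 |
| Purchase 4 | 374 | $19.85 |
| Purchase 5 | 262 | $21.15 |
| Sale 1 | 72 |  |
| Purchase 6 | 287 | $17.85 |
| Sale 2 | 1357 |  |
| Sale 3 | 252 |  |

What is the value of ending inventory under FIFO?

Sale 1 (72) [FIFO — oldest first]: 72 @ $19.45 = $1,400.40
Sale 2 (1357) [FIFO — oldest first]: 118 @ $19.45 + 369 @ $17.75 + 338 @ $20.80 + 119 @ $20.20 + 374 @ $19.85 + 39 @ $21.15 = $26,527.80
Sale 3 (252) [FIFO — oldest first]: 223 @ $21.15 + 29 @ $17.85 = $5,234.10
Total COGS = $1,400.40 + $26,527.80 + $5,234.10 = $33,162.30
Ending inventory: 258 @ $17.85 = $4,605.30

Ending inventory = $4,605.30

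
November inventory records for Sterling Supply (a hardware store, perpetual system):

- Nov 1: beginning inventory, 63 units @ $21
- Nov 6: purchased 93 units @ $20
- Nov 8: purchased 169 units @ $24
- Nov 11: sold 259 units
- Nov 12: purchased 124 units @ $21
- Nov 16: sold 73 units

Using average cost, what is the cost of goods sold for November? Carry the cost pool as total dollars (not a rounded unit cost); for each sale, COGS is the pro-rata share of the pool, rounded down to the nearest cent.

After Nov 1: 63 on hand, pool $1,323.00 (≈ $21.0000 each)
After Nov 6: 156 on hand, pool $3,183.00 (≈ $20.4038 each)
After Nov 8: 325 on hand, pool $7,239.00 (≈ $22.2738 each)
Nov 11, sell 259: 259/325 × $7,239.00 → $5,768.92
After Nov 12: 190 on hand, pool $4,074.08 (≈ $21.4425 each)
Nov 16, sell 73: 73/190 × $4,074.08 → $1,565.30
Total COGS = $5,768.92 + $1,565.30 = $7,334.22
Ending inventory (cost pool remaining) = $2,508.78
Check: goods available $9,843.00 = COGS $7,334.22 + ending $2,508.78

COGS = $7,334.22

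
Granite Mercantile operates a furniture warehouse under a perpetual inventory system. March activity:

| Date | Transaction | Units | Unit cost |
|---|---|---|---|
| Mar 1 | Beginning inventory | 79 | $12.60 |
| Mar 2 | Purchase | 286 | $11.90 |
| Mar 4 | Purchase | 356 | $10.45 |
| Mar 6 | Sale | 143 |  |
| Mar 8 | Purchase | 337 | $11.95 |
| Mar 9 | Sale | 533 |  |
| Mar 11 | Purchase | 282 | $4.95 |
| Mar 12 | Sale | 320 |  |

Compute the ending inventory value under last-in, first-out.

Mar 6, 143 sold [LIFO — newest first]: 143 @ $10.45 = $1,494.35
Mar 9, 533 sold [LIFO — newest first]: 337 @ $11.95 + 196 @ $10.45 = $6,075.35
Mar 12, 320 sold [LIFO — newest first]: 282 @ $4.95 + 17 @ $10.45 + 21 @ $11.90 = $1,823.45
Total COGS = $1,494.35 + $6,075.35 + $1,823.45 = $9,393.15
Ending inventory: 79 @ $12.60 + 265 @ $11.90 = $4,148.90

Ending inventory = $4,148.90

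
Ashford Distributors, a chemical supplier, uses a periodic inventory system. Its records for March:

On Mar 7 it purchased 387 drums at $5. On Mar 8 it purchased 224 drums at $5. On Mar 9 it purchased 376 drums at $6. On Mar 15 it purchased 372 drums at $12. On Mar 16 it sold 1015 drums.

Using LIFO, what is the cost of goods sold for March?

Mar 16, 1015 sold [LIFO — newest first]: 372 @ $12 + 376 @ $6 + 224 @ $5 + 43 @ $5 = $8,055
Ending inventory: 344 @ $5 = $1,720
Check: goods available $9,775 = COGS $8,055 + ending $1,720

COGS = $8,055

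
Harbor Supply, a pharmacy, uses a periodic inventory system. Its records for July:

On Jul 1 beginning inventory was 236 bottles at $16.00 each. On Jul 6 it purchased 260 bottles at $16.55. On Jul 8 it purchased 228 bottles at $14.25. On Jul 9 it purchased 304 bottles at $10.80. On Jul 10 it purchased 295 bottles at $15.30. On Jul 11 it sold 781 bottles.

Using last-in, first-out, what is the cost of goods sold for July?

COGS = $10,390.20

Jul 11, 781 sold [LIFO — newest first]: 295 @ $15.30 + 304 @ $10.80 + 182 @ $14.25 = $10,390.20
Ending inventory: 236 @ $16.00 + 260 @ $16.55 + 46 @ $14.25 = $8,734.50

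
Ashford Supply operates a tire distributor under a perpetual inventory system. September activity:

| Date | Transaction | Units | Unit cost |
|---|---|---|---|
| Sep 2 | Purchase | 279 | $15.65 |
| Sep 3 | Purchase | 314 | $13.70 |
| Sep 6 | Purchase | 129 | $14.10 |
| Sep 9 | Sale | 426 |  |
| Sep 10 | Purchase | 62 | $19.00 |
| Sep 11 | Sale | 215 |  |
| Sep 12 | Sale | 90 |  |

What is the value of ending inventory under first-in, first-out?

Ending inventory = $1,007.00

Sep 9, 426 sold [FIFO — oldest first]: 279 @ $15.65 + 147 @ $13.70 = $6,380.25
Sep 11, 215 sold [FIFO — oldest first]: 167 @ $13.70 + 48 @ $14.10 = $2,964.70
Sep 12, 90 sold [FIFO — oldest first]: 81 @ $14.10 + 9 @ $19.00 = $1,313.10
Total COGS = $6,380.25 + $2,964.70 + $1,313.10 = $10,658.05
Ending inventory: 53 @ $19.00 = $1,007.00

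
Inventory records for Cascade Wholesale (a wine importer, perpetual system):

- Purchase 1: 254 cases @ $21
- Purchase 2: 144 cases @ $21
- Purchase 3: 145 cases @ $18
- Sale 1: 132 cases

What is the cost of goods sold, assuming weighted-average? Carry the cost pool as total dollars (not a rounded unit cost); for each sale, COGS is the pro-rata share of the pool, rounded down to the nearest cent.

After Purchase 1: 254 on hand, pool $5,334.00 (≈ $21.0000 each)
After Purchase 2: 398 on hand, pool $8,358.00 (≈ $21.0000 each)
After Purchase 3: 543 on hand, pool $10,968.00 (≈ $20.1989 each)
Sale 1, sell 132: 132/543 × $10,968.00 → $2,666.25
Ending inventory (cost pool remaining) = $8,301.75

COGS = $2,666.25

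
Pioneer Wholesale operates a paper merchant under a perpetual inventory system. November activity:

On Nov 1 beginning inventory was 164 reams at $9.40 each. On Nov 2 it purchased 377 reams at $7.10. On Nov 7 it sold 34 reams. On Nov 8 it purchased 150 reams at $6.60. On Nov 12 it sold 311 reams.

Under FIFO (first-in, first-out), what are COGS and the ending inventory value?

COGS = $2,826.70; ending inventory = $2,381.60

Nov 7, 34 sold [FIFO — oldest first]: 34 @ $9.40 = $319.60
Nov 12, 311 sold [FIFO — oldest first]: 130 @ $9.40 + 181 @ $7.10 = $2,507.10
Total COGS = $319.60 + $2,507.10 = $2,826.70
Ending inventory: 196 @ $7.10 + 150 @ $6.60 = $2,381.60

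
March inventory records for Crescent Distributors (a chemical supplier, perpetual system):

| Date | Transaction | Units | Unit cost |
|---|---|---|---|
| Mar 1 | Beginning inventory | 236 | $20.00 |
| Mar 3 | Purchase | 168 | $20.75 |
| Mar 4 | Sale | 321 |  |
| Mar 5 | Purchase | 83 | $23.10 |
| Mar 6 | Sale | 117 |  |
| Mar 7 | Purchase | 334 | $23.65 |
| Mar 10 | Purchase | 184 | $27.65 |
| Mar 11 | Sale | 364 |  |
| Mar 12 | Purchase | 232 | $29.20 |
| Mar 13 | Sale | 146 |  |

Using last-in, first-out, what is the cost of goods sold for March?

COGS = $22,751.10

Mar 4, 321 sold [LIFO — newest first]: 168 @ $20.75 + 153 @ $20.00 = $6,546.00
Mar 6, 117 sold [LIFO — newest first]: 83 @ $23.10 + 34 @ $20.00 = $2,597.30
Mar 11, 364 sold [LIFO — newest first]: 184 @ $27.65 + 180 @ $23.65 = $9,344.60
Mar 13, 146 sold [LIFO — newest first]: 146 @ $29.20 = $4,263.20
Total COGS = $6,546.00 + $2,597.30 + $9,344.60 + $4,263.20 = $22,751.10
Ending inventory: 49 @ $20.00 + 154 @ $23.65 + 86 @ $29.20 = $7,133.30
Check: goods available $29,884.40 = COGS $22,751.10 + ending $7,133.30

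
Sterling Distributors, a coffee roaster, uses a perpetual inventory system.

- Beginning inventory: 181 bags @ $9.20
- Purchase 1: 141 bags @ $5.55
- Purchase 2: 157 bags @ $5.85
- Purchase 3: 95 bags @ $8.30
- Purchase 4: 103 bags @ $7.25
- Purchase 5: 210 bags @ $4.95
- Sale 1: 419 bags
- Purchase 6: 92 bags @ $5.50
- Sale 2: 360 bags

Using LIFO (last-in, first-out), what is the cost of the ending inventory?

Ending inventory = $1,770.65

Sale 1 (419) [LIFO — newest first]: 210 @ $4.95 + 103 @ $7.25 + 95 @ $8.30 + 11 @ $5.85 = $2,639.10
Sale 2 (360) [LIFO — newest first]: 92 @ $5.50 + 146 @ $5.85 + 122 @ $5.55 = $2,037.20
Total COGS = $2,639.10 + $2,037.20 = $4,676.30
Ending inventory: 181 @ $9.20 + 19 @ $5.55 = $1,770.65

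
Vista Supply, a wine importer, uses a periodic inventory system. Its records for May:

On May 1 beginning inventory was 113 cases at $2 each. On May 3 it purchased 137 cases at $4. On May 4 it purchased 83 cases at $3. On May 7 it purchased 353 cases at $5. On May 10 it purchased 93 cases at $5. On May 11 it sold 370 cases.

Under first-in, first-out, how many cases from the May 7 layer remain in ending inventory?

316

May 11, 370 sold [FIFO — oldest first]: 113 @ $2 + 137 @ $4 + 83 @ $3 + 37 @ $5 = $1,208
Ending inventory: 316 @ $5 + 93 @ $5 = $2,045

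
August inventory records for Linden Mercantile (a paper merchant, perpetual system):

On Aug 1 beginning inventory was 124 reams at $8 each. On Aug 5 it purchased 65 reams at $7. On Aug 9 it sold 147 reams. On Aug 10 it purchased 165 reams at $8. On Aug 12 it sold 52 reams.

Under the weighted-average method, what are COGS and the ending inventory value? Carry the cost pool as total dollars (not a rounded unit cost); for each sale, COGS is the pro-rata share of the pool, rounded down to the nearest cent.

COGS = $1,537.81; ending inventory = $1,229.19

After Aug 1: 124 on hand, pool $992.00 (≈ $8.0000 each)
After Aug 5: 189 on hand, pool $1,447.00 (≈ $7.6561 each)
Aug 9, sell 147: 147/189 × $1,447.00 → $1,125.44
After Aug 10: 207 on hand, pool $1,641.56 (≈ $7.9302 each)
Aug 12, sell 52: 52/207 × $1,641.56 → $412.37
Total COGS = $1,125.44 + $412.37 = $1,537.81
Ending inventory (cost pool remaining) = $1,229.19
Check: goods available $2,767.00 = COGS $1,537.81 + ending $1,229.19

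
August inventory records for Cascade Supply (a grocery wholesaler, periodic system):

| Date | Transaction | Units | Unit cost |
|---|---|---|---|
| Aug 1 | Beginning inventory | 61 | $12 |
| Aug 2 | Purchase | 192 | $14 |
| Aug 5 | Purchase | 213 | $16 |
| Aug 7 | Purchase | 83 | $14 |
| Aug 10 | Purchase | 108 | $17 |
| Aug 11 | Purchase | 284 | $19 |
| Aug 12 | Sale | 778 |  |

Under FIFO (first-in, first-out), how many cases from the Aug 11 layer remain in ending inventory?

163

Aug 12, 778 sold [FIFO — oldest first]: 61 @ $12 + 192 @ $14 + 213 @ $16 + 83 @ $14 + 108 @ $17 + 121 @ $19 = $12,125
Ending inventory: 163 @ $19 = $3,097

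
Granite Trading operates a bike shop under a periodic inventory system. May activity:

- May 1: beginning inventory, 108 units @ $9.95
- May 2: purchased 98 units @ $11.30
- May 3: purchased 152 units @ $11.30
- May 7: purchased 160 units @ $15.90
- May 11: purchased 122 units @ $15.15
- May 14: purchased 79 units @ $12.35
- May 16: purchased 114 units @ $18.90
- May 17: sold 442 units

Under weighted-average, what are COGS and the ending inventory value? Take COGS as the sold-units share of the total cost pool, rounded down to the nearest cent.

COGS = $6,060.73; ending inventory = $5,361.42

May 17, sell 442: 442/833 × $11,422.15 → $6,060.73
Ending inventory (cost pool remaining) = $5,361.42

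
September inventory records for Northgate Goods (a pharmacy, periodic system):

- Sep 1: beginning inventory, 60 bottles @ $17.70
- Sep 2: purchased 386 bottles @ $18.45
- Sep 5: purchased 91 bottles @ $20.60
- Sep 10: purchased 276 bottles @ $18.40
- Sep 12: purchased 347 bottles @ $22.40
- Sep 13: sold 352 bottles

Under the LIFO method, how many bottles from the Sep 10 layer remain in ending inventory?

Sep 13, 352 sold [LIFO — newest first]: 347 @ $22.40 + 5 @ $18.40 = $7,864.80
Ending inventory: 60 @ $17.70 + 386 @ $18.45 + 91 @ $20.60 + 271 @ $18.40 = $15,044.70

271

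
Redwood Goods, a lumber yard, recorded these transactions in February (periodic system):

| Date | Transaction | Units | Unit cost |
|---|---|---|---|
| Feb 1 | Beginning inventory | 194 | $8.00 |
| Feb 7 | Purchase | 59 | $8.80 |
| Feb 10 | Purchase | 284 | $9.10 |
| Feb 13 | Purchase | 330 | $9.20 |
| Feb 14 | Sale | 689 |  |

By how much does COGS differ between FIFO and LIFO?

$213.60

FIFO COGS: 194 @ $8.00 + 59 @ $8.80 + 284 @ $9.10 + 152 @ $9.20 = $6,054.00
LIFO COGS: 330 @ $9.20 + 284 @ $9.10 + 59 @ $8.80 + 16 @ $8.00 = $6,267.60
Difference = |$6,054.00 − $6,267.60| = $213.60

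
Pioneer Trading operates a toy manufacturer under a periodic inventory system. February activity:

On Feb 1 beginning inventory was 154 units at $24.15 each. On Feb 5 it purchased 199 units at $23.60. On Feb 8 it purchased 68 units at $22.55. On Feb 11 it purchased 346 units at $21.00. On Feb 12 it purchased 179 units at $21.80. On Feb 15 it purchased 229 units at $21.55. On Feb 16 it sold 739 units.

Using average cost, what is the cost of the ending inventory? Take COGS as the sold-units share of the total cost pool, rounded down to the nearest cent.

Ending inventory = $9,666.98

Feb 16, sell 739: 739/1175 × $26,052.05 → $16,385.07
Ending inventory (cost pool remaining) = $9,666.98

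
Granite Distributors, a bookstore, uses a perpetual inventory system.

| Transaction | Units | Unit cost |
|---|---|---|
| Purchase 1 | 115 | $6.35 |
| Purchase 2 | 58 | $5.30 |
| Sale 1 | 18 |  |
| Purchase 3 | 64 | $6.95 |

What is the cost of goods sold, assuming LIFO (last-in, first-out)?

COGS = $95.40

Sale 1 (18) [LIFO — newest first]: 18 @ $5.30 = $95.40
Ending inventory: 115 @ $6.35 + 40 @ $5.30 + 64 @ $6.95 = $1,387.05
Check: goods available $1,482.45 = COGS $95.40 + ending $1,387.05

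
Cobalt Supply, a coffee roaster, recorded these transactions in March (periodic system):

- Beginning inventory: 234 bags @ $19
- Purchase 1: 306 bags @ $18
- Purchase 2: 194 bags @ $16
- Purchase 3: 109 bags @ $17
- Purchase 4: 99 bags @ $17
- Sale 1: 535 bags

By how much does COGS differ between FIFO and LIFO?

FIFO COGS: 234 @ $19 + 301 @ $18 = $9,864
LIFO COGS: 99 @ $17 + 109 @ $17 + 194 @ $16 + 133 @ $18 = $9,034
Difference = |$9,864 − $9,034| = $830

$830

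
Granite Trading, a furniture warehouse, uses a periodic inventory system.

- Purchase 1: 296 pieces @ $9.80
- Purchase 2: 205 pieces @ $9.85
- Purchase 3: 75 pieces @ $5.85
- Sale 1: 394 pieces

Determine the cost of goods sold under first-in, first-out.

Sale 1 (394) [FIFO — oldest first]: 296 @ $9.80 + 98 @ $9.85 = $3,866.10
Ending inventory: 107 @ $9.85 + 75 @ $5.85 = $1,492.70

COGS = $3,866.10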